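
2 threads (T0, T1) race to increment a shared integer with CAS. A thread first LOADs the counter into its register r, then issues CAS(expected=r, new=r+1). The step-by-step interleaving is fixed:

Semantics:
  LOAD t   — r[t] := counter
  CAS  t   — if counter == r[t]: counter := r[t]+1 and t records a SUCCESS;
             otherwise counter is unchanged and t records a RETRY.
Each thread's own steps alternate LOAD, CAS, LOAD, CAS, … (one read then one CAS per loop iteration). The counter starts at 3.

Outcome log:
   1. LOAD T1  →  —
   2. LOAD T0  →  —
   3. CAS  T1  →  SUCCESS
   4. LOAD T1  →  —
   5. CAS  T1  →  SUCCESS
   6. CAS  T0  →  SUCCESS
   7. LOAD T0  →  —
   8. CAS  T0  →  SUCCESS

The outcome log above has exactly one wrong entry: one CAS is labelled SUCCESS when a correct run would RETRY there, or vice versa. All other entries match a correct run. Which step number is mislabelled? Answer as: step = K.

step = 6

Reference trace:
   1) LOAD T1:  M=3  r_T1=3
   2) LOAD T0:  M=3  r_T0=3
   3) CAS  T1:  M=4  r_T1=3 ✓
   4) LOAD T1:  M=4  r_T1=4
   5) CAS  T1:  M=5  r_T1=4 ✓
   6) CAS  T0:  M=5  r_T0=3 ✗
   7) LOAD T0:  M=5  r_T0=5
   8) CAS  T0:  M=6  r_T0=5 ✓
Mismatch at 6.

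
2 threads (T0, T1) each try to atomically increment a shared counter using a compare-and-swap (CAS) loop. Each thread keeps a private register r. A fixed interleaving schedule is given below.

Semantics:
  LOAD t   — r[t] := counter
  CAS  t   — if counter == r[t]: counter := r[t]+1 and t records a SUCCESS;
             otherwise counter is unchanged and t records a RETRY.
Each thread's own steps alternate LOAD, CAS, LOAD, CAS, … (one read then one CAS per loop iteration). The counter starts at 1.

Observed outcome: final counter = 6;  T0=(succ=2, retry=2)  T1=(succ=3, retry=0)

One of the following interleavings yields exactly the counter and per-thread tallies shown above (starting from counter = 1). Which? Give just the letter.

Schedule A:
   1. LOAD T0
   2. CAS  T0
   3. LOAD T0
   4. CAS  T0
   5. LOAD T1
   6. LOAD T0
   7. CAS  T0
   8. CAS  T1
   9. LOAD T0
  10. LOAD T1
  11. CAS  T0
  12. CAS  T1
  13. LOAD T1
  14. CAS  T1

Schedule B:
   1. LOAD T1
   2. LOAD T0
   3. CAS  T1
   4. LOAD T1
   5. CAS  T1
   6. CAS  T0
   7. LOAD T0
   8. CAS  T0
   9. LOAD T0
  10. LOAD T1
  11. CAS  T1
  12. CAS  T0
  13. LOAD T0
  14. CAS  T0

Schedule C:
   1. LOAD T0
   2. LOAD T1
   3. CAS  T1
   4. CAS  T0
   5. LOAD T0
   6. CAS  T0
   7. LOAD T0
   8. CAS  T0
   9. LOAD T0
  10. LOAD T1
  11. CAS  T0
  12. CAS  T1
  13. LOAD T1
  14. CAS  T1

B

Run B:
1. LOAD T1 → mem=1 r[T1]=1 [LOAD]
2. LOAD T0 → mem=1 r[T0]=1 [LOAD]
3. CAS T1 → mem=2 r[T1]=1 [OK]
4. LOAD T1 → mem=2 r[T1]=2 [LOAD]
5. CAS T1 → mem=3 r[T1]=2 [OK]
6. CAS T0 → mem=3 r[T0]=1 [RETRY]
7. LOAD T0 → mem=3 r[T0]=3 [LOAD]
8. CAS T0 → mem=4 r[T0]=3 [OK]
9. LOAD T0 → mem=4 r[T0]=4 [LOAD]
10. LOAD T1 → mem=4 r[T1]=4 [LOAD]
11. CAS T1 → mem=5 r[T1]=4 [OK]
12. CAS T0 → mem=5 r[T0]=4 [RETRY]
13. LOAD T0 → mem=5 r[T0]=5 [LOAD]
14. CAS T0 → mem=6 r[T0]=5 [OK]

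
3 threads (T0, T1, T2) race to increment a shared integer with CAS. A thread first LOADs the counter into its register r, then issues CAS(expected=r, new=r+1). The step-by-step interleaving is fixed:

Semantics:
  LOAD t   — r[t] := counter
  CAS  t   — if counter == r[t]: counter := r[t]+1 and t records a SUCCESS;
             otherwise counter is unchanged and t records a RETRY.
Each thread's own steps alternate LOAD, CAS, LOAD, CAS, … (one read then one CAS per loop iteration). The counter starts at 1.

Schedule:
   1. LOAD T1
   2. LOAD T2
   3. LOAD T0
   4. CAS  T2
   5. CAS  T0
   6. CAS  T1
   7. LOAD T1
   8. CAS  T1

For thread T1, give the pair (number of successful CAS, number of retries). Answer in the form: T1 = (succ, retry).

T1 LOAD — after: cnt=1, r=1 — load
T2 LOAD — after: cnt=1, r=1 — load
T0 LOAD — after: cnt=1, r=1 — load
T2 CAS — after: cnt=2, r=1 — ok
T0 CAS — after: cnt=2, r=1 — retry
T1 CAS — after: cnt=2, r=1 — retry
T1 LOAD — after: cnt=2, r=2 — load
T1 CAS — after: cnt=3, r=2 — ok

T1 = (1, 1)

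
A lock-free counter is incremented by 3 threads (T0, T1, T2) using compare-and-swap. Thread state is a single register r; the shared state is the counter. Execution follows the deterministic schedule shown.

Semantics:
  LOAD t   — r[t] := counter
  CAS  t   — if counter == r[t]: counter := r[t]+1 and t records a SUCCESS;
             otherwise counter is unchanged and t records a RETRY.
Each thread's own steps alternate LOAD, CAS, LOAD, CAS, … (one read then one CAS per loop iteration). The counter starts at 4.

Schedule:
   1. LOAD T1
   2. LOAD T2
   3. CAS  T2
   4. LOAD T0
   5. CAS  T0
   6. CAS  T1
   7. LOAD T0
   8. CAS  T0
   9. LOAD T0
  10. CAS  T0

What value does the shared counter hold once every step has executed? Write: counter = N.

T1 LOAD — after: cnt=4, r=4 — load
T2 LOAD — after: cnt=4, r=4 — load
T2 CAS — after: cnt=5, r=4 — ok
T0 LOAD — after: cnt=5, r=5 — load
T0 CAS — after: cnt=6, r=5 — ok
T1 CAS — after: cnt=6, r=4 — retry
T0 LOAD — after: cnt=6, r=6 — load
T0 CAS — after: cnt=7, r=6 — ok
T0 LOAD — after: cnt=7, r=7 — load
T0 CAS — after: cnt=8, r=7 — ok

counter = 8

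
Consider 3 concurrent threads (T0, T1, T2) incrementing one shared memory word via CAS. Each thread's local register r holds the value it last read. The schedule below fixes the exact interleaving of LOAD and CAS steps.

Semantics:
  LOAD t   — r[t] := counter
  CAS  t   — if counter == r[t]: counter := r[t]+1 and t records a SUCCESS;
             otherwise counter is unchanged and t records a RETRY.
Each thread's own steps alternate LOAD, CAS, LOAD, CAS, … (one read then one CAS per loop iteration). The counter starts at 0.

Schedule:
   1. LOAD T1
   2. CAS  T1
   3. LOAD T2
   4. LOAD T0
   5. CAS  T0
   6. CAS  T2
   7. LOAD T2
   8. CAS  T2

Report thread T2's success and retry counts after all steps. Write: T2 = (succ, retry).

T1 LOAD — after: cnt=0, r=0 — load
T1 CAS — after: cnt=1, r=0 — ok
T2 LOAD — after: cnt=1, r=1 — load
T0 LOAD — after: cnt=1, r=1 — load
T0 CAS — after: cnt=2, r=1 — ok
T2 CAS — after: cnt=2, r=1 — retry
T2 LOAD — after: cnt=2, r=2 — load
T2 CAS — after: cnt=3, r=2 — ok

T2 = (1, 1)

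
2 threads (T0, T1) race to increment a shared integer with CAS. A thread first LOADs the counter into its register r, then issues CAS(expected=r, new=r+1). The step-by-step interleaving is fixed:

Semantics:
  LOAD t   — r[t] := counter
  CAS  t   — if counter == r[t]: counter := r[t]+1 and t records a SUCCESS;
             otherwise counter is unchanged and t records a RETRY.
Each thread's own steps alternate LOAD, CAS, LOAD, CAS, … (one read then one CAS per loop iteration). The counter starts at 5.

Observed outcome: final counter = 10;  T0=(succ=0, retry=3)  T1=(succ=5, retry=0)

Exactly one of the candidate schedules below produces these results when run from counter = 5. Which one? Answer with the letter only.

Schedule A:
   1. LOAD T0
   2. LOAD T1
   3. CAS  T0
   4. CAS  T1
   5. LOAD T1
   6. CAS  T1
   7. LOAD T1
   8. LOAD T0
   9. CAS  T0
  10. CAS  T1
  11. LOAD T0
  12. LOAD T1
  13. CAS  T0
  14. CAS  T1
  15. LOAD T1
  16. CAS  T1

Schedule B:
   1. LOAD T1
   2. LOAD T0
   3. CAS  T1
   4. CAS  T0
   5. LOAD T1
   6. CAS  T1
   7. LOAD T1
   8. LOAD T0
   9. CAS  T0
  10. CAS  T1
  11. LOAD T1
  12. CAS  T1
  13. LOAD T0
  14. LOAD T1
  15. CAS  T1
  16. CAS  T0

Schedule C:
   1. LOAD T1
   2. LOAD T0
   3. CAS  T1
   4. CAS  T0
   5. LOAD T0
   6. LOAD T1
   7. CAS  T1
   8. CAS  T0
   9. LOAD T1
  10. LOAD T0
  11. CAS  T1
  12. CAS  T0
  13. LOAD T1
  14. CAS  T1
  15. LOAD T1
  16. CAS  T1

C

Run C:
[1] T1.load  rd  (counter 5, T1.r 5)
[2] T0.load  rd  (counter 5, T0.r 5)
[3] T1.cas  hit  (counter 6, T1.r 5)
[4] T0.cas  miss  (counter 6, T0.r 5)
[5] T0.load  rd  (counter 6, T0.r 6)
[6] T1.load  rd  (counter 6, T1.r 6)
[7] T1.cas  hit  (counter 7, T1.r 6)
[8] T0.cas  miss  (counter 7, T0.r 6)
[9] T1.load  rd  (counter 7, T1.r 7)
[10] T0.load  rd  (counter 7, T0.r 7)
[11] T1.cas  hit  (counter 8, T1.r 7)
[12] T0.cas  miss  (counter 8, T0.r 7)
[13] T1.load  rd  (counter 8, T1.r 8)
[14] T1.cas  hit  (counter 9, T1.r 8)
[15] T1.load  rd  (counter 9, T1.r 9)
[16] T1.cas  hit  (counter 10, T1.r 9)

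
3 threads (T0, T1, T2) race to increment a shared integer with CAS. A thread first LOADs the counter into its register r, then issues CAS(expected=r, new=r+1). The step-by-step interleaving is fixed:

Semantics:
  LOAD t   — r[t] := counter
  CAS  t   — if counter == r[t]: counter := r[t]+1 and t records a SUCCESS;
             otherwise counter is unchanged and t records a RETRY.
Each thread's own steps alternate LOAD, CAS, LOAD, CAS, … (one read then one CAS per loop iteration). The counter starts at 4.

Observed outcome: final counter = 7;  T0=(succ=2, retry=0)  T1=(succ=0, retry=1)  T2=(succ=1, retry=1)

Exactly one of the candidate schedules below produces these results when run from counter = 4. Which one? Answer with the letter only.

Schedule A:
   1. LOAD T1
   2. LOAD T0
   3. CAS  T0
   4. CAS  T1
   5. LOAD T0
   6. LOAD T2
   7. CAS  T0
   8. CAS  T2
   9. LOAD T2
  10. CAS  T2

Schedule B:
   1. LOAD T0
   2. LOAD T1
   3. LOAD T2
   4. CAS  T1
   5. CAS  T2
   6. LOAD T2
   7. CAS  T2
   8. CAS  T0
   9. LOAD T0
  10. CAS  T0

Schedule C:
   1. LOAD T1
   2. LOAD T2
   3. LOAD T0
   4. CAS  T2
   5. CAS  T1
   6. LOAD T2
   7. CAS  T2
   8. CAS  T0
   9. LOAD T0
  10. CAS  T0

A

Simulating candidate A:
#1 T1 reads 4
#2 T0 reads 4
#3 T0 CAS(4→5) writes; counter now 5
#4 T1 CAS(4→5) fails; counter now 5
#5 T0 reads 5
#6 T2 reads 5
#7 T0 CAS(5→6) writes; counter now 6
#8 T2 CAS(5→6) fails; counter now 6
#9 T2 reads 6
#10 T2 CAS(6→7) writes; counter now 7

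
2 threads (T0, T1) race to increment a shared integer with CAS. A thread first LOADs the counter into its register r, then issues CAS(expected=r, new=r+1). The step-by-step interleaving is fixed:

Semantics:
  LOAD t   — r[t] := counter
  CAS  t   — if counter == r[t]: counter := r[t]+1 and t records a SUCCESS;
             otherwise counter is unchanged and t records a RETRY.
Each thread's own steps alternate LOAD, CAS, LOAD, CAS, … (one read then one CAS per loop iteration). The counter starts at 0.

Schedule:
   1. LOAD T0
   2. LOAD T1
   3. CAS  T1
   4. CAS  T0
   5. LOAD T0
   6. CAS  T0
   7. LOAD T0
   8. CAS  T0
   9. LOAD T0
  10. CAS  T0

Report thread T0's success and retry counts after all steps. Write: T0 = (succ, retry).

T0 = (3, 1)

   1) LOAD T0:  M=0  r_T0=0
   2) LOAD T1:  M=0  r_T1=0
   3) CAS  T1:  M=1  r_T1=0 ✓
   4) CAS  T0:  M=1  r_T0=0 ✗
   5) LOAD T0:  M=1  r_T0=1
   6) CAS  T0:  M=2  r_T0=1 ✓
   7) LOAD T0:  M=2  r_T0=2
   8) CAS  T0:  M=3  r_T0=2 ✓
   9) LOAD T0:  M=3  r_T0=3
  10) CAS  T0:  M=4  r_T0=3 ✓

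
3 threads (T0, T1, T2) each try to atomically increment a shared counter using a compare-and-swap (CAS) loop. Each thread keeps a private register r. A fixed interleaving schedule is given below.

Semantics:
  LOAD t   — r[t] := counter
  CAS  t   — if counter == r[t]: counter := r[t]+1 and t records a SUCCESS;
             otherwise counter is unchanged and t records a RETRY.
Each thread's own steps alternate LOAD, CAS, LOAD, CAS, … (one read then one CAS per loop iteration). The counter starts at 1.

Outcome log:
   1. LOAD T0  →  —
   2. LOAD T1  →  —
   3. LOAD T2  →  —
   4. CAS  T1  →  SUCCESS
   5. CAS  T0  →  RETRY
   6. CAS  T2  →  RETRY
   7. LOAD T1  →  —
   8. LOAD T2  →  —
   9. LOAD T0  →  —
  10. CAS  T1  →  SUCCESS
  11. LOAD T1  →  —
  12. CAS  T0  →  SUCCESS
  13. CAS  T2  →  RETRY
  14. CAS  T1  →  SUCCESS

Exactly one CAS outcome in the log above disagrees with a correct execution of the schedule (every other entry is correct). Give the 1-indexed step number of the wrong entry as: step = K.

step = 12

Reference trace:
   1) LOAD T0:  M=1  r_T0=1
   2) LOAD T1:  M=1  r_T1=1
   3) LOAD T2:  M=1  r_T2=1
   4) CAS  T1:  M=2  r_T1=1 ✓
   5) CAS  T0:  M=2  r_T0=1 ✗
   6) CAS  T2:  M=2  r_T2=1 ✗
   7) LOAD T1:  M=2  r_T1=2
   8) LOAD T2:  M=2  r_T2=2
   9) LOAD T0:  M=2  r_T0=2
  10) CAS  T1:  M=3  r_T1=2 ✓
  11) LOAD T1:  M=3  r_T1=3
  12) CAS  T0:  M=3  r_T0=2 ✗
  13) CAS  T2:  M=3  r_T2=2 ✗
  14) CAS  T1:  M=4  r_T1=3 ✓
Mismatch at 12.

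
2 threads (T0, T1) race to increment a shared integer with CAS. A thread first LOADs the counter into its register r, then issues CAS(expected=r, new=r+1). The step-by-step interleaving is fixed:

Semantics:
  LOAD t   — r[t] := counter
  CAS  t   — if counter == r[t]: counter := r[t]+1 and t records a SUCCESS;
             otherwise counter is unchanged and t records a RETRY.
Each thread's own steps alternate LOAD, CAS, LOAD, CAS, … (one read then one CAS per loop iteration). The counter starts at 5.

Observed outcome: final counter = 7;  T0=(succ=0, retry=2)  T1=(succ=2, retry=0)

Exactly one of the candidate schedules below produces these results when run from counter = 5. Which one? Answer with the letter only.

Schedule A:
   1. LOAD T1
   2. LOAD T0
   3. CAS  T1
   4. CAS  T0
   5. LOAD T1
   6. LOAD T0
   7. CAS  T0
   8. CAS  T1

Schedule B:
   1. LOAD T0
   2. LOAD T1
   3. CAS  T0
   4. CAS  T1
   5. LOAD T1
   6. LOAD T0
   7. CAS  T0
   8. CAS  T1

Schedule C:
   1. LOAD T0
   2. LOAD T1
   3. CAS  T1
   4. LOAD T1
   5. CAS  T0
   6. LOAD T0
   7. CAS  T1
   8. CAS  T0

Tracing schedule C:
step 1: T0 LOAD ⇒ load; ctr=5 reg=5
step 2: T1 LOAD ⇒ load; ctr=5 reg=5
step 3: T1 CAS ⇒ ok; ctr=6 reg=5
step 4: T1 LOAD ⇒ load; ctr=6 reg=6
step 5: T0 CAS ⇒ retry; ctr=6 reg=5
step 6: T0 LOAD ⇒ load; ctr=6 reg=6
step 7: T1 CAS ⇒ ok; ctr=7 reg=6
step 8: T0 CAS ⇒ retry; ctr=7 reg=6

C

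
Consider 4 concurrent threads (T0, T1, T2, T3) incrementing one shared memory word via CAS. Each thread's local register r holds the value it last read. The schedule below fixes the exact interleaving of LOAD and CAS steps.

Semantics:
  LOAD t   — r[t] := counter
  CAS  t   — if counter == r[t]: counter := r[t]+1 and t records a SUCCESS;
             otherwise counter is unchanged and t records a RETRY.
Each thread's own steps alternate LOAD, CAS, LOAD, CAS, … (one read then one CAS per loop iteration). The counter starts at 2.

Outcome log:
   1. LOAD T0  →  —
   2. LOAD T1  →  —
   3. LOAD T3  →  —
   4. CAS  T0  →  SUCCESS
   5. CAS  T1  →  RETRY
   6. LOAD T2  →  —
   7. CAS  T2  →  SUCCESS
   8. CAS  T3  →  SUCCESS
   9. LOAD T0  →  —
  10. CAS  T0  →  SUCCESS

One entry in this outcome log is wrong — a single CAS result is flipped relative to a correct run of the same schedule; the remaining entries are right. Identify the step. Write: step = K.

step = 8

Reference trace:
   1) LOAD T0:  M=2  r_T0=2
   2) LOAD T1:  M=2  r_T1=2
   3) LOAD T3:  M=2  r_T3=2
   4) CAS  T0:  M=3  r_T0=2 ✓
   5) CAS  T1:  M=3  r_T1=2 ✗
   6) LOAD T2:  M=3  r_T2=3
   7) CAS  T2:  M=4  r_T2=3 ✓
   8) CAS  T3:  M=4  r_T3=2 ✗
   9) LOAD T0:  M=4  r_T0=4
  10) CAS  T0:  M=5  r_T0=4 ✓
Flip is step 8.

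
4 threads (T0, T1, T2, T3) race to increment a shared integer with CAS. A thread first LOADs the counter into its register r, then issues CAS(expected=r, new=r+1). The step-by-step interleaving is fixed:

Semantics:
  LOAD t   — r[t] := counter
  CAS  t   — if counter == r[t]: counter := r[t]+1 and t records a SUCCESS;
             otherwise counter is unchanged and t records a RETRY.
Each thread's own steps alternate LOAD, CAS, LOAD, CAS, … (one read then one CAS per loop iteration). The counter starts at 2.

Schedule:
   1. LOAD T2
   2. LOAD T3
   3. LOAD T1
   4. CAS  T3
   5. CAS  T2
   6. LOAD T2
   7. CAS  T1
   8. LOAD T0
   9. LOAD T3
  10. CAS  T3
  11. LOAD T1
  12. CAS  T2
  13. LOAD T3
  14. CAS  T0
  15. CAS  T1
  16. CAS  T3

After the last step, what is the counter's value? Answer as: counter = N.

step 1: T2 LOAD ⇒ load; ctr=2 reg=2
step 2: T3 LOAD ⇒ load; ctr=2 reg=2
step 3: T1 LOAD ⇒ load; ctr=2 reg=2
step 4: T3 CAS ⇒ ok; ctr=3 reg=2
step 5: T2 CAS ⇒ retry; ctr=3 reg=2
step 6: T2 LOAD ⇒ load; ctr=3 reg=3
step 7: T1 CAS ⇒ retry; ctr=3 reg=2
step 8: T0 LOAD ⇒ load; ctr=3 reg=3
step 9: T3 LOAD ⇒ load; ctr=3 reg=3
step 10: T3 CAS ⇒ ok; ctr=4 reg=3
step 11: T1 LOAD ⇒ load; ctr=4 reg=4
step 12: T2 CAS ⇒ retry; ctr=4 reg=3
step 13: T3 LOAD ⇒ load; ctr=4 reg=4
step 14: T0 CAS ⇒ retry; ctr=4 reg=3
step 15: T1 CAS ⇒ ok; ctr=5 reg=4
step 16: T3 CAS ⇒ retry; ctr=5 reg=4

counter = 5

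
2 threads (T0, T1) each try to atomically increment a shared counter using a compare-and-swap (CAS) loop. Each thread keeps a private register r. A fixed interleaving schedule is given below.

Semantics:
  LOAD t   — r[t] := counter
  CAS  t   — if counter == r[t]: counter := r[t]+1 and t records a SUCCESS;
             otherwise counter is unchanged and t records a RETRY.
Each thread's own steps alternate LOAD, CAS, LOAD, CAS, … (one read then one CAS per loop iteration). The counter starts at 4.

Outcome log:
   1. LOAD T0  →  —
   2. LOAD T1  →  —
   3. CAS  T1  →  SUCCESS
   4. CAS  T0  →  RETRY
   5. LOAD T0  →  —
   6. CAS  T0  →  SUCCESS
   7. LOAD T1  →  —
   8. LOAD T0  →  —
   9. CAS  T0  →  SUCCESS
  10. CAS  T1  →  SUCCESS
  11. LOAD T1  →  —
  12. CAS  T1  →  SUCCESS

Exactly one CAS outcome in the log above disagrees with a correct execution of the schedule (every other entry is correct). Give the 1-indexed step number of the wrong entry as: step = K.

Reference trace:
T0 LOAD — after: cnt=4, r=4 — load
T1 LOAD — after: cnt=4, r=4 — load
T1 CAS — after: cnt=5, r=4 — ok
T0 CAS — after: cnt=5, r=4 — retry
T0 LOAD — after: cnt=5, r=5 — load
T0 CAS — after: cnt=6, r=5 — ok
T1 LOAD — after: cnt=6, r=6 — load
T0 LOAD — after: cnt=6, r=6 — load
T0 CAS — after: cnt=7, r=6 — ok
T1 CAS — after: cnt=7, r=6 — retry
T1 LOAD — after: cnt=7, r=7 — load
T1 CAS — after: cnt=8, r=7 — ok
Flip is step 10.

step = 10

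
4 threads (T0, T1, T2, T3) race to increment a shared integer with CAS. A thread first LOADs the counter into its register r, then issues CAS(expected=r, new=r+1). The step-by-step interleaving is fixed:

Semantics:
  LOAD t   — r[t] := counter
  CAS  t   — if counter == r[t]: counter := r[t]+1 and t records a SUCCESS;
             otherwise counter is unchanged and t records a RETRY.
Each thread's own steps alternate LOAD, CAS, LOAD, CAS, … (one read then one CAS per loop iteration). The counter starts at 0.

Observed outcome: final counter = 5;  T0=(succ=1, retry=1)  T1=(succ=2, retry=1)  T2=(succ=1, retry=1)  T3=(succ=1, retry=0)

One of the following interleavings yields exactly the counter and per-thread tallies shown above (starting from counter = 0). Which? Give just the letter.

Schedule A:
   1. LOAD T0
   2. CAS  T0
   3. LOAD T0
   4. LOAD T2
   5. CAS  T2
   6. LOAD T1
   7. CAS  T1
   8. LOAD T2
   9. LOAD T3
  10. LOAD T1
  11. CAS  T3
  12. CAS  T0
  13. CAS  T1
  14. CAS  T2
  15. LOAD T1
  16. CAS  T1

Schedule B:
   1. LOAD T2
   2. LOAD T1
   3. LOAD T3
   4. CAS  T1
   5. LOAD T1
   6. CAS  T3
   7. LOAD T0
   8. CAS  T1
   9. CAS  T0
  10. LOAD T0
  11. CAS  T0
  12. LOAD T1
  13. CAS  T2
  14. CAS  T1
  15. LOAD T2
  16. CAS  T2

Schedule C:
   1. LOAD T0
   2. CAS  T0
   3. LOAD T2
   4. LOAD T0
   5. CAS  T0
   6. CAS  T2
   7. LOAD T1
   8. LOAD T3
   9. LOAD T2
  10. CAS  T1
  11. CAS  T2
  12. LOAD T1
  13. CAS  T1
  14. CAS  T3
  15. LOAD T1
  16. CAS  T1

Run A:
T0 LOAD — after: cnt=0, r=0 — load
T0 CAS — after: cnt=1, r=0 — ok
T0 LOAD — after: cnt=1, r=1 — load
T2 LOAD — after: cnt=1, r=1 — load
T2 CAS — after: cnt=2, r=1 — ok
T1 LOAD — after: cnt=2, r=2 — load
T1 CAS — after: cnt=3, r=2 — ok
T2 LOAD — after: cnt=3, r=3 — load
T3 LOAD — after: cnt=3, r=3 — load
T1 LOAD — after: cnt=3, r=3 — load
T3 CAS — after: cnt=4, r=3 — ok
T0 CAS — after: cnt=4, r=1 — retry
T1 CAS — after: cnt=4, r=3 — retry
T2 CAS — after: cnt=4, r=3 — retry
T1 LOAD — after: cnt=4, r=4 — load
T1 CAS — after: cnt=5, r=4 — ok

A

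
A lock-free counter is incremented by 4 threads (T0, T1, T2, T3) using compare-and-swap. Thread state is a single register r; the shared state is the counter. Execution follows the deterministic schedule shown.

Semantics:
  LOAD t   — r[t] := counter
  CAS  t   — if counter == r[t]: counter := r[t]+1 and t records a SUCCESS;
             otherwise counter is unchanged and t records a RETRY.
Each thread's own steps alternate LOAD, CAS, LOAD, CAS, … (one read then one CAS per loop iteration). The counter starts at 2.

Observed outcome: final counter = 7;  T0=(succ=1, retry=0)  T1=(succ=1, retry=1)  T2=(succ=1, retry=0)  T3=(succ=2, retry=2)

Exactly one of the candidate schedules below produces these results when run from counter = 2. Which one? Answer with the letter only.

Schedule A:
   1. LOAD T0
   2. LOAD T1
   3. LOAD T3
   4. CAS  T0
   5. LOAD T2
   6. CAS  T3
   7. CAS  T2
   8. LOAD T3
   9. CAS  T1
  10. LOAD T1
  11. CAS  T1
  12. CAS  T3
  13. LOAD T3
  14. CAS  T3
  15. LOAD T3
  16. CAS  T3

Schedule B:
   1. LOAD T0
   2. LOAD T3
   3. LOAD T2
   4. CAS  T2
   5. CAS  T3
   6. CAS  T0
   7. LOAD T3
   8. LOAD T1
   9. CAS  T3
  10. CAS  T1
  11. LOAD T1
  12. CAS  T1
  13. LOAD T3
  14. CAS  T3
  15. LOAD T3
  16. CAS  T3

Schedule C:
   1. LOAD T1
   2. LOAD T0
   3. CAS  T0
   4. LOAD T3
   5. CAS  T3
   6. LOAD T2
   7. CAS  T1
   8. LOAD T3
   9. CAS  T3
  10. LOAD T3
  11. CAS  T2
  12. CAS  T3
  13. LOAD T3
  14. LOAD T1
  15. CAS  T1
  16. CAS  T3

Simulating candidate A:
step 1: T0 LOAD ⇒ load; ctr=2 reg=2
step 2: T1 LOAD ⇒ load; ctr=2 reg=2
step 3: T3 LOAD ⇒ load; ctr=2 reg=2
step 4: T0 CAS ⇒ ok; ctr=3 reg=2
step 5: T2 LOAD ⇒ load; ctr=3 reg=3
step 6: T3 CAS ⇒ retry; ctr=3 reg=2
step 7: T2 CAS ⇒ ok; ctr=4 reg=3
step 8: T3 LOAD ⇒ load; ctr=4 reg=4
step 9: T1 CAS ⇒ retry; ctr=4 reg=2
step 10: T1 LOAD ⇒ load; ctr=4 reg=4
step 11: T1 CAS ⇒ ok; ctr=5 reg=4
step 12: T3 CAS ⇒ retry; ctr=5 reg=4
step 13: T3 LOAD ⇒ load; ctr=5 reg=5
step 14: T3 CAS ⇒ ok; ctr=6 reg=5
step 15: T3 LOAD ⇒ load; ctr=6 reg=6
step 16: T3 CAS ⇒ ok; ctr=7 reg=6

A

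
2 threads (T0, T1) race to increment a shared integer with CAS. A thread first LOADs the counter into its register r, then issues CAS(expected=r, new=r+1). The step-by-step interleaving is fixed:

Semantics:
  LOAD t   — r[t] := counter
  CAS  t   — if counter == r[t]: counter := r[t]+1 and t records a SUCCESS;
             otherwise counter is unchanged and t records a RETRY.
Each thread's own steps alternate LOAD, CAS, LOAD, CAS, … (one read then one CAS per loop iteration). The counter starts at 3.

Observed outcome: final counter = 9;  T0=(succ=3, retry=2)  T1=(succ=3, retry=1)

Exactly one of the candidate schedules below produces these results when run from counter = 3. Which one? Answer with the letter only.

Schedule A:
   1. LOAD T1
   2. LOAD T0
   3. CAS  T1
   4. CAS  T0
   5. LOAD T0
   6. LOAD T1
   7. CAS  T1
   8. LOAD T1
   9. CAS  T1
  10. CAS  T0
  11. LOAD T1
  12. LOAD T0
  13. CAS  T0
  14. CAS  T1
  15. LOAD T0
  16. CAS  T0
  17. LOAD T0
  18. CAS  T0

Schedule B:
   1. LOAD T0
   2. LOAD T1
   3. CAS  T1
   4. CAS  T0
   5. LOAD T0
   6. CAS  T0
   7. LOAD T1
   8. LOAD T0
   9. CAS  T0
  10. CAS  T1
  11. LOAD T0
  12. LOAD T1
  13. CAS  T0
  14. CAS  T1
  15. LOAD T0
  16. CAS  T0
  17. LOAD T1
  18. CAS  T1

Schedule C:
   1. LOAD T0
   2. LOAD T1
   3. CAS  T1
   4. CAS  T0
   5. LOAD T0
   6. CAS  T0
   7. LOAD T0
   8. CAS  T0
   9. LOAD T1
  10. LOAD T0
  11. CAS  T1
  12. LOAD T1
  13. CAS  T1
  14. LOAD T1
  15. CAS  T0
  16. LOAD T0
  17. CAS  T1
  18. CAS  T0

A

Run A:
T1 LOAD — after: cnt=3, r=3 — load
T0 LOAD — after: cnt=3, r=3 — load
T1 CAS — after: cnt=4, r=3 — ok
T0 CAS — after: cnt=4, r=3 — retry
T0 LOAD — after: cnt=4, r=4 — load
T1 LOAD — after: cnt=4, r=4 — load
T1 CAS — after: cnt=5, r=4 — ok
T1 LOAD — after: cnt=5, r=5 — load
T1 CAS — after: cnt=6, r=5 — ok
T0 CAS — after: cnt=6, r=4 — retry
T1 LOAD — after: cnt=6, r=6 — load
T0 LOAD — after: cnt=6, r=6 — load
T0 CAS — after: cnt=7, r=6 — ok
T1 CAS — after: cnt=7, r=6 — retry
T0 LOAD — after: cnt=7, r=7 — load
T0 CAS — after: cnt=8, r=7 — ok
T0 LOAD — after: cnt=8, r=8 — load
T0 CAS — after: cnt=9, r=8 — ok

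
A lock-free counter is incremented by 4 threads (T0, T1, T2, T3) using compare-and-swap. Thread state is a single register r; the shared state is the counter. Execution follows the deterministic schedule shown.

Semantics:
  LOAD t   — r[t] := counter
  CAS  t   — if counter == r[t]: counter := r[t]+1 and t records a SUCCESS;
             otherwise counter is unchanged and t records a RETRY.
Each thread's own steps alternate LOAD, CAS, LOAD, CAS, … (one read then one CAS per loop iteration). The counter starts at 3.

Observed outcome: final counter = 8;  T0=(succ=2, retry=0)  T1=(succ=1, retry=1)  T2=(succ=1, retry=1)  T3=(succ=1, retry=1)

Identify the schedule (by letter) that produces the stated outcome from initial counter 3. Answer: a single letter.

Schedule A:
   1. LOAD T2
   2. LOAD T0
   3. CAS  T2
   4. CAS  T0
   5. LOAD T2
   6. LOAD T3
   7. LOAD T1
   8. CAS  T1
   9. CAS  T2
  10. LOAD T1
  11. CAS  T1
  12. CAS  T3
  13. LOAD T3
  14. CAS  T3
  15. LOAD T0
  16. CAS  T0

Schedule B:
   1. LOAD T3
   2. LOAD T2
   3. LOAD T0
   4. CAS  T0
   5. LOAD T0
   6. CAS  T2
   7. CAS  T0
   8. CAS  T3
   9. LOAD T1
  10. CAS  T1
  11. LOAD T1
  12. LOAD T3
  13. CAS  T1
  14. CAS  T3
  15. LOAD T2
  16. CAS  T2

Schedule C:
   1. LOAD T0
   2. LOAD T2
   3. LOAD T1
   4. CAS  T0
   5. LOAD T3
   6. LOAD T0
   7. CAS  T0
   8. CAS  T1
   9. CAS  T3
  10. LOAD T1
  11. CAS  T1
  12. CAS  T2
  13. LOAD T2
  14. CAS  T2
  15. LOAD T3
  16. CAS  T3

C

Simulating candidate C:
   1) LOAD T0:  M=3  r_T0=3
   2) LOAD T2:  M=3  r_T2=3
   3) LOAD T1:  M=3  r_T1=3
   4) CAS  T0:  M=4  r_T0=3 ✓
   5) LOAD T3:  M=4  r_T3=4
   6) LOAD T0:  M=4  r_T0=4
   7) CAS  T0:  M=5  r_T0=4 ✓
   8) CAS  T1:  M=5  r_T1=3 ✗
   9) CAS  T3:  M=5  r_T3=4 ✗
  10) LOAD T1:  M=5  r_T1=5
  11) CAS  T1:  M=6  r_T1=5 ✓
  12) CAS  T2:  M=6  r_T2=3 ✗
  13) LOAD T2:  M=6  r_T2=6
  14) CAS  T2:  M=7  r_T2=6 ✓
  15) LOAD T3:  M=7  r_T3=7
  16) CAS  T3:  M=8  r_T3=7 ✓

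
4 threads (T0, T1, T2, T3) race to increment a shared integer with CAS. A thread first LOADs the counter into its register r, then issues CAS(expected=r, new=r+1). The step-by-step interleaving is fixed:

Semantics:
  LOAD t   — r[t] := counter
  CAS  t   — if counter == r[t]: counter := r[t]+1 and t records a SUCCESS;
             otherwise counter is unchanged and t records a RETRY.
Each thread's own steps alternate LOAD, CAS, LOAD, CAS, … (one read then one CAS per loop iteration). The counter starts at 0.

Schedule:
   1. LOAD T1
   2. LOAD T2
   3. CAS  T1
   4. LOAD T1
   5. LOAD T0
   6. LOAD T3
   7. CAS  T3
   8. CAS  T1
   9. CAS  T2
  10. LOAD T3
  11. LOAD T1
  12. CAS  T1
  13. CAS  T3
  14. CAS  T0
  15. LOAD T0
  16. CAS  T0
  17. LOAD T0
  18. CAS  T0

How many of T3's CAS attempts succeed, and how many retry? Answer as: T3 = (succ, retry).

T3 = (1, 1)

1. LOAD T1 → mem=0 r[T1]=0 [LOAD]
2. LOAD T2 → mem=0 r[T2]=0 [LOAD]
3. CAS T1 → mem=1 r[T1]=0 [OK]
4. LOAD T1 → mem=1 r[T1]=1 [LOAD]
5. LOAD T0 → mem=1 r[T0]=1 [LOAD]
6. LOAD T3 → mem=1 r[T3]=1 [LOAD]
7. CAS T3 → mem=2 r[T3]=1 [OK]
8. CAS T1 → mem=2 r[T1]=1 [RETRY]
9. CAS T2 → mem=2 r[T2]=0 [RETRY]
10. LOAD T3 → mem=2 r[T3]=2 [LOAD]
11. LOAD T1 → mem=2 r[T1]=2 [LOAD]
12. CAS T1 → mem=3 r[T1]=2 [OK]
13. CAS T3 → mem=3 r[T3]=2 [RETRY]
14. CAS T0 → mem=3 r[T0]=1 [RETRY]
15. LOAD T0 → mem=3 r[T0]=3 [LOAD]
16. CAS T0 → mem=4 r[T0]=3 [OK]
17. LOAD T0 → mem=4 r[T0]=4 [LOAD]
18. CAS T0 → mem=5 r[T0]=4 [OK]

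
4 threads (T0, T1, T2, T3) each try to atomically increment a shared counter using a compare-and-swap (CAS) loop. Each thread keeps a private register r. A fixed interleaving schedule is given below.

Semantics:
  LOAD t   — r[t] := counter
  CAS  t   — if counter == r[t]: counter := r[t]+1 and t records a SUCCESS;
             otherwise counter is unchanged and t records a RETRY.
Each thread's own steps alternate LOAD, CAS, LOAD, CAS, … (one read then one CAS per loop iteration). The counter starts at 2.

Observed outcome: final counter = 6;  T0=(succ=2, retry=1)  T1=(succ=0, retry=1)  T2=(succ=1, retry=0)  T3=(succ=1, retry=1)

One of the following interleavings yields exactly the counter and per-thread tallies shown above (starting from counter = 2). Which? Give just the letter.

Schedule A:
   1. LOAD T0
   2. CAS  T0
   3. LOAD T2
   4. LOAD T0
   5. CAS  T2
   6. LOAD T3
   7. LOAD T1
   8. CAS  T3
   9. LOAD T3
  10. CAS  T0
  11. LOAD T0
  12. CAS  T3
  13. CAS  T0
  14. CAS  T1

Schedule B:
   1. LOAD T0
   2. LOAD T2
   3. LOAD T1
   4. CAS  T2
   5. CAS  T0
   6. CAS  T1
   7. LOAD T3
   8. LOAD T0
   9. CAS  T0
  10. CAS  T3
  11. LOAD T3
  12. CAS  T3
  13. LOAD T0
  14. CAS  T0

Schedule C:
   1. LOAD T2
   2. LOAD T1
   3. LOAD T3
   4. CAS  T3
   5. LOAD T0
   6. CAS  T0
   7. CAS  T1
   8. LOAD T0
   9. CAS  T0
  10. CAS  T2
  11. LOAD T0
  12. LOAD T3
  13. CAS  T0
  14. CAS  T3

B

Tracing schedule B:
1. LOAD T0 → mem=2 r[T0]=2 [LOAD]
2. LOAD T2 → mem=2 r[T2]=2 [LOAD]
3. LOAD T1 → mem=2 r[T1]=2 [LOAD]
4. CAS T2 → mem=3 r[T2]=2 [OK]
5. CAS T0 → mem=3 r[T0]=2 [RETRY]
6. CAS T1 → mem=3 r[T1]=2 [RETRY]
7. LOAD T3 → mem=3 r[T3]=3 [LOAD]
8. LOAD T0 → mem=3 r[T0]=3 [LOAD]
9. CAS T0 → mem=4 r[T0]=3 [OK]
10. CAS T3 → mem=4 r[T3]=3 [RETRY]
11. LOAD T3 → mem=4 r[T3]=4 [LOAD]
12. CAS T3 → mem=5 r[T3]=4 [OK]
13. LOAD T0 → mem=5 r[T0]=5 [LOAD]
14. CAS T0 → mem=6 r[T0]=5 [OK]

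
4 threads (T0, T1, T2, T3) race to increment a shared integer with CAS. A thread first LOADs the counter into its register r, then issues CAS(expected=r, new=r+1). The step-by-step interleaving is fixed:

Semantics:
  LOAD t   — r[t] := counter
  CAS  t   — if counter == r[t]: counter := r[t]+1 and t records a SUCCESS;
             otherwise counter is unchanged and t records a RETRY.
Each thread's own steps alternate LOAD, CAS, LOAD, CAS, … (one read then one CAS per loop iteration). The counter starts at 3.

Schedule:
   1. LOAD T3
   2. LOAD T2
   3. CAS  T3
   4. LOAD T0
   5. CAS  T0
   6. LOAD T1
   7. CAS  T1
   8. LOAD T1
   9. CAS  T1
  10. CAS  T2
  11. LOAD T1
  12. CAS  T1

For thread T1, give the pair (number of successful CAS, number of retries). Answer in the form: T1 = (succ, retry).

   1) LOAD T3:  M=3  r_T3=3
   2) LOAD T2:  M=3  r_T2=3
   3) CAS  T3:  M=4  r_T3=3 ✓
   4) LOAD T0:  M=4  r_T0=4
   5) CAS  T0:  M=5  r_T0=4 ✓
   6) LOAD T1:  M=5  r_T1=5
   7) CAS  T1:  M=6  r_T1=5 ✓
   8) LOAD T1:  M=6  r_T1=6
   9) CAS  T1:  M=7  r_T1=6 ✓
  10) CAS  T2:  M=7  r_T2=3 ✗
  11) LOAD T1:  M=7  r_T1=7
  12) CAS  T1:  M=8  r_T1=7 ✓

T1 = (3, 0)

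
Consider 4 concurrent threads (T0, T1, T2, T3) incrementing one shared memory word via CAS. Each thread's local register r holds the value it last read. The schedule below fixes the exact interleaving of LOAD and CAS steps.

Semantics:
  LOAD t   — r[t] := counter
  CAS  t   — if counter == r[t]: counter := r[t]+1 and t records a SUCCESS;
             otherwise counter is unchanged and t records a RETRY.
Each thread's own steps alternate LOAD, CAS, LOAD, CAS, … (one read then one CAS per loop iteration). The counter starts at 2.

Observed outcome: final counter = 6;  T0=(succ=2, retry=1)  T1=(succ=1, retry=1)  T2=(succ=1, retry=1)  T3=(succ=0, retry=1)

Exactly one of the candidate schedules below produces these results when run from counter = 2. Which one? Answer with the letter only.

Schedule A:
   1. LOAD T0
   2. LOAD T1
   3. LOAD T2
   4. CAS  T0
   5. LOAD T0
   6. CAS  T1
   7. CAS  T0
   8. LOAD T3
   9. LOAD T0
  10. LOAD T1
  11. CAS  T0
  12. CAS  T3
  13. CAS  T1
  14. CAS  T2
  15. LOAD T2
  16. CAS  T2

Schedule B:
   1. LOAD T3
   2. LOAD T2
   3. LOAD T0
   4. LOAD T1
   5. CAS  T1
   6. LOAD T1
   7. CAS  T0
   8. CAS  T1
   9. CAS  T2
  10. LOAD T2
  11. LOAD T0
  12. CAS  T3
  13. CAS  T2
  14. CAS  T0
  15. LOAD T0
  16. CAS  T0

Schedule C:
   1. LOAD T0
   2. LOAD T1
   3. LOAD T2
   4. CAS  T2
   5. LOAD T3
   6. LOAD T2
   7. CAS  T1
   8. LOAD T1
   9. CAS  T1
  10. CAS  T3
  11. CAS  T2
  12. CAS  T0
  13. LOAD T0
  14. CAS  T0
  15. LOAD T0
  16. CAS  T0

Run C:
[1] T0.load  rd  (counter 2, T0.r 2)
[2] T1.load  rd  (counter 2, T1.r 2)
[3] T2.load  rd  (counter 2, T2.r 2)
[4] T2.cas  hit  (counter 3, T2.r 2)
[5] T3.load  rd  (counter 3, T3.r 3)
[6] T2.load  rd  (counter 3, T2.r 3)
[7] T1.cas  miss  (counter 3, T1.r 2)
[8] T1.load  rd  (counter 3, T1.r 3)
[9] T1.cas  hit  (counter 4, T1.r 3)
[10] T3.cas  miss  (counter 4, T3.r 3)
[11] T2.cas  miss  (counter 4, T2.r 3)
[12] T0.cas  miss  (counter 4, T0.r 2)
[13] T0.load  rd  (counter 4, T0.r 4)
[14] T0.cas  hit  (counter 5, T0.r 4)
[15] T0.load  rd  (counter 5, T0.r 5)
[16] T0.cas  hit  (counter 6, T0.r 5)

C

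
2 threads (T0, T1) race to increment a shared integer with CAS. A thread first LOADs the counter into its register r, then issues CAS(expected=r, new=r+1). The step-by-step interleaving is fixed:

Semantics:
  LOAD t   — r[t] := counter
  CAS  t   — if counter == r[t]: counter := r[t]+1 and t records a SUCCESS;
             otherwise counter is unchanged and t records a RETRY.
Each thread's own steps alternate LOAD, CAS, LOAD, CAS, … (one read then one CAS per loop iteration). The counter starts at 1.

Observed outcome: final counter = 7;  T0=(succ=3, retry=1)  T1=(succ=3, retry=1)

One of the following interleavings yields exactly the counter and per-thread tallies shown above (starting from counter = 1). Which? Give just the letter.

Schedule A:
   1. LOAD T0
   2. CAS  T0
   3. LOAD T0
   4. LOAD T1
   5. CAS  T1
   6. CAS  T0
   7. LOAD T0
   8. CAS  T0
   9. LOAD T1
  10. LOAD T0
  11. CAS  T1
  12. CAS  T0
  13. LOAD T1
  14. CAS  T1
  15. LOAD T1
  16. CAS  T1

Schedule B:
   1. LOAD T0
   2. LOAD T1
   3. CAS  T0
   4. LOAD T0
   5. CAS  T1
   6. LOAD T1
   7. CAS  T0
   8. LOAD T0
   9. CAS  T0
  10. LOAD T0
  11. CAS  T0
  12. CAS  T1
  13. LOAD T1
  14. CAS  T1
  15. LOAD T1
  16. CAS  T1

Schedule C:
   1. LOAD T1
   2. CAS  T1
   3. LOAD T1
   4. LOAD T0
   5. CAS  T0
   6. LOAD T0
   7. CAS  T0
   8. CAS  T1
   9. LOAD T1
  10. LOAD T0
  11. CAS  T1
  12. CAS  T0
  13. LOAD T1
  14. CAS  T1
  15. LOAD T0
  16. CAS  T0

C

Tracing schedule C:
#1 T1 reads 1
#2 T1 CAS(1→2) writes; counter now 2
#3 T1 reads 2
#4 T0 reads 2
#5 T0 CAS(2→3) writes; counter now 3
#6 T0 reads 3
#7 T0 CAS(3→4) writes; counter now 4
#8 T1 CAS(2→3) fails; counter now 4
#9 T1 reads 4
#10 T0 reads 4
#11 T1 CAS(4→5) writes; counter now 5
#12 T0 CAS(4→5) fails; counter now 5
#13 T1 reads 5
#14 T1 CAS(5→6) writes; counter now 6
#15 T0 reads 6
#16 T0 CAS(6→7) writes; counter now 7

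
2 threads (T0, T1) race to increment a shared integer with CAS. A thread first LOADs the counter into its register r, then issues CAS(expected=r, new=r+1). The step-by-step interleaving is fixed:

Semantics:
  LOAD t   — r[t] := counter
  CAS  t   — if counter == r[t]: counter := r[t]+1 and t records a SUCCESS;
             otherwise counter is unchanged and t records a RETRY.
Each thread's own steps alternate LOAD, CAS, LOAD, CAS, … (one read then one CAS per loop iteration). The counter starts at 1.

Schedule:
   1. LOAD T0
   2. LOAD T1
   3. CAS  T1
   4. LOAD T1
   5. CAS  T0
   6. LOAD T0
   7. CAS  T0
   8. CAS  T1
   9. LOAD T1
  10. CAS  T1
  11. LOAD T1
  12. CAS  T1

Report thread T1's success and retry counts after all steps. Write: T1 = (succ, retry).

[1] T0.load  rd  (counter 1, T0.r 1)
[2] T1.load  rd  (counter 1, T1.r 1)
[3] T1.cas  hit  (counter 2, T1.r 1)
[4] T1.load  rd  (counter 2, T1.r 2)
[5] T0.cas  miss  (counter 2, T0.r 1)
[6] T0.load  rd  (counter 2, T0.r 2)
[7] T0.cas  hit  (counter 3, T0.r 2)
[8] T1.cas  miss  (counter 3, T1.r 2)
[9] T1.load  rd  (counter 3, T1.r 3)
[10] T1.cas  hit  (counter 4, T1.r 3)
[11] T1.load  rd  (counter 4, T1.r 4)
[12] T1.cas  hit  (counter 5, T1.r 4)

T1 = (3, 1)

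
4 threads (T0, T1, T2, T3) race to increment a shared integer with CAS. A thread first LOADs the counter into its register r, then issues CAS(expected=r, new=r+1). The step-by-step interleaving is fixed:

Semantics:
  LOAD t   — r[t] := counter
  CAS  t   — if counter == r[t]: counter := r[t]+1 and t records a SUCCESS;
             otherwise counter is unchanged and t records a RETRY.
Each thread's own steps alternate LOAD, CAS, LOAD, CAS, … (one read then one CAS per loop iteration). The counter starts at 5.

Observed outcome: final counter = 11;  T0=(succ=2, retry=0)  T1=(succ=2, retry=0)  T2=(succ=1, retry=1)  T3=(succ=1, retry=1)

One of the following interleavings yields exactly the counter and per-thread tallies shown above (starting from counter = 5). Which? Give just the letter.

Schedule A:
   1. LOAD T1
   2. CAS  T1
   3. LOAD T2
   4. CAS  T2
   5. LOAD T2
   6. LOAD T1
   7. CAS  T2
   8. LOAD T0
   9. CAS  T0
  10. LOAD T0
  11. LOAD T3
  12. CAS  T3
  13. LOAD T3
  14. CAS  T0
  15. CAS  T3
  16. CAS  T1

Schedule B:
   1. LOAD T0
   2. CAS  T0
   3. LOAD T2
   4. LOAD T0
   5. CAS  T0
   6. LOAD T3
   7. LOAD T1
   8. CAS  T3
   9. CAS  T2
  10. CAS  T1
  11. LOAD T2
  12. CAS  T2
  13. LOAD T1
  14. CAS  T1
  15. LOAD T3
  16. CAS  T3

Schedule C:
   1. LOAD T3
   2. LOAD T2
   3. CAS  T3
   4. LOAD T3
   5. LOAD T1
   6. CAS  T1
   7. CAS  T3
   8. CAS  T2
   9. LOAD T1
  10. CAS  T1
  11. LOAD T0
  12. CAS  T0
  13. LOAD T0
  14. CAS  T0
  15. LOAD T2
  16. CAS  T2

C

Simulating candidate C:
[1] T3.load  rd  (counter 5, T3.r 5)
[2] T2.load  rd  (counter 5, T2.r 5)
[3] T3.cas  hit  (counter 6, T3.r 5)
[4] T3.load  rd  (counter 6, T3.r 6)
[5] T1.load  rd  (counter 6, T1.r 6)
[6] T1.cas  hit  (counter 7, T1.r 6)
[7] T3.cas  miss  (counter 7, T3.r 6)
[8] T2.cas  miss  (counter 7, T2.r 5)
[9] T1.load  rd  (counter 7, T1.r 7)
[10] T1.cas  hit  (counter 8, T1.r 7)
[11] T0.load  rd  (counter 8, T0.r 8)
[12] T0.cas  hit  (counter 9, T0.r 8)
[13] T0.load  rd  (counter 9, T0.r 9)
[14] T0.cas  hit  (counter 10, T0.r 9)
[15] T2.load  rd  (counter 10, T2.r 10)
[16] T2.cas  hit  (counter 11, T2.r 10)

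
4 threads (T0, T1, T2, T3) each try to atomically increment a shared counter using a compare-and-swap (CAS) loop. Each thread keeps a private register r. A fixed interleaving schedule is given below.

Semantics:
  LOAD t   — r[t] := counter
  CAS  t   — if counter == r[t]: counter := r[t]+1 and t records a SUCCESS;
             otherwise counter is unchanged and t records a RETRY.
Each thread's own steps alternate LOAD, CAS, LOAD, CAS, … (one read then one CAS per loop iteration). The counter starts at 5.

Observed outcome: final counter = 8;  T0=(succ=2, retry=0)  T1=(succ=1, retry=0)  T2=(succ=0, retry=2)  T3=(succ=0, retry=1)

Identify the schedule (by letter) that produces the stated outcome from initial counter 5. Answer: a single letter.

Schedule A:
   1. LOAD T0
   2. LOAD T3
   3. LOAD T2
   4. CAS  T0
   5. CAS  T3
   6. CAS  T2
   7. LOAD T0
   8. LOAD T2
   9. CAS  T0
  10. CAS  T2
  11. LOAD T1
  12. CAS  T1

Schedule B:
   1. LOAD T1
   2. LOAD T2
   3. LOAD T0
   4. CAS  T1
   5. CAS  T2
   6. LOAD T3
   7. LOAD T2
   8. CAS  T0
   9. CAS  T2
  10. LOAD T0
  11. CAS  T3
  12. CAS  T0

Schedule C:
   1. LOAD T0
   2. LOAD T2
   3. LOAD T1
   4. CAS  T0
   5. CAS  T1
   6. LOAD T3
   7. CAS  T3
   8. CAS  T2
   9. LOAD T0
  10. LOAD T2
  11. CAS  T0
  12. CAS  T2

A

Run A:
[1] T0.load  rd  (counter 5, T0.r 5)
[2] T3.load  rd  (counter 5, T3.r 5)
[3] T2.load  rd  (counter 5, T2.r 5)
[4] T0.cas  hit  (counter 6, T0.r 5)
[5] T3.cas  miss  (counter 6, T3.r 5)
[6] T2.cas  miss  (counter 6, T2.r 5)
[7] T0.load  rd  (counter 6, T0.r 6)
[8] T2.load  rd  (counter 6, T2.r 6)
[9] T0.cas  hit  (counter 7, T0.r 6)
[10] T2.cas  miss  (counter 7, T2.r 6)
[11] T1.load  rd  (counter 7, T1.r 7)
[12] T1.cas  hit  (counter 8, T1.r 7)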